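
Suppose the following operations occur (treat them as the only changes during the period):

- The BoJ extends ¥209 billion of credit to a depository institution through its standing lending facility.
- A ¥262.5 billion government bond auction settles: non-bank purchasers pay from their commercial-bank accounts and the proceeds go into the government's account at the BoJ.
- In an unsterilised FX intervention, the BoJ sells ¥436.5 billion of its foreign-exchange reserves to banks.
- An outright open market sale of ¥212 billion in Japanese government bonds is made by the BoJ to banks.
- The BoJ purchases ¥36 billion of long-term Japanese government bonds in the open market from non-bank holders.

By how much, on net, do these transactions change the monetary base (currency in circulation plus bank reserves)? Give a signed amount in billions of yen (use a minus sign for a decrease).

-¥666 billion

BoJ balance sheet:
  Assets:      Securities −¥176B, Loans to banks +¥209B, Foreign assets −¥436.5B
  Liabilities: Bank reserves −¥666B, Government deposits +¥262.5B
Commercial banking system:
  Assets:      Reserves at CB −¥666B, Securities +¥212B, Foreign assets +¥436.5B
  Liabilities: Checkable deposits −¥226.5B, Borrowings from CB +¥209B
Monetary base = currency + reserves: 0 + (−¥666B) = -¥666 billion.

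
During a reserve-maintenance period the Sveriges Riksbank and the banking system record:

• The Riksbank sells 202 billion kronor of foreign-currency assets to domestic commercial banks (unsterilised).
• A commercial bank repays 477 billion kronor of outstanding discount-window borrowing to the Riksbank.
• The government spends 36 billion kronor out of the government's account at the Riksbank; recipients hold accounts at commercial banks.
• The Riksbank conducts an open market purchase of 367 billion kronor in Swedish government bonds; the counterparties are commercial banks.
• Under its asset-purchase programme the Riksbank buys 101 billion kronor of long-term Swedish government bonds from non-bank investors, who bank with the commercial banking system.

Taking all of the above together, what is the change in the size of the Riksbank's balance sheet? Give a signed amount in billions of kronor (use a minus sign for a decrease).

Riksbank balance sheet:
  Assets:      Securities +468B, Loans to banks −477B, Foreign assets −202B
  Liabilities: Bank reserves −175B, Government deposits −36B
Commercial banking system:
  Assets:      Reserves at CB −175B, Securities −367B, Foreign assets +202B
  Liabilities: Checkable deposits +137B, Borrowings from CB −477B
Change in total Riksbank assets = -211 billion.

-211 billion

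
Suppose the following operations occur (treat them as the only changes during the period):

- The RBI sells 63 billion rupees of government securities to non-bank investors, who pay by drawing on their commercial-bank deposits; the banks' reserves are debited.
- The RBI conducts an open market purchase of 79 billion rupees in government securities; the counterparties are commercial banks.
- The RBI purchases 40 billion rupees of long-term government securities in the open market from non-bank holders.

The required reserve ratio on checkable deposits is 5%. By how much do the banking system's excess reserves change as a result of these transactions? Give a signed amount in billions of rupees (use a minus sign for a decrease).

Asset sale (to non-banks) 63 billion rupees: reserves −63B, deposits −63B.
OMO purchase (from banks) 79 billion rupees: reserves +79B, deposits 0.
Asset purchase (from non-banks) 40 billion rupees: reserves +40B, deposits +40B.
Totals: Δreserves = +56B, Δdeposits = −23B.
Δrequired reserves = 5% × −23B = −1.15B.
Δexcess reserves = Δreserves − Δrequired = +56B − (−1.15B) = +57.15 billion.

+57.15 billion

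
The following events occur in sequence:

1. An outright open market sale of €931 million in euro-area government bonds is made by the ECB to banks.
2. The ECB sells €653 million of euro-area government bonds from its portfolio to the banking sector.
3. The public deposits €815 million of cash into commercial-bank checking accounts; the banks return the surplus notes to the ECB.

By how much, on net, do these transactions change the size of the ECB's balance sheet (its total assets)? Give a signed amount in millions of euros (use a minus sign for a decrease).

ECB balance sheet:
  Assets:      Securities −€1584M
  Liabilities: Bank reserves −€769M, Currency in circulation −€815M
Change in total ECB assets = -€1584 million.

-€1584 million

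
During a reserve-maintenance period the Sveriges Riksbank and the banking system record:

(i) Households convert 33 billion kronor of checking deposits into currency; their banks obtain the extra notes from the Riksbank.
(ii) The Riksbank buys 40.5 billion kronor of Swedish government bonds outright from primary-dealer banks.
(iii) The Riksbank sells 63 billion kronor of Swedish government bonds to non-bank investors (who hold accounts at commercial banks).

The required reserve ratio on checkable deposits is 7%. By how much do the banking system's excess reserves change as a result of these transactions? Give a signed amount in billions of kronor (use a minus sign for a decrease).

-48.78 billion

Currency withdrawal 33 billion kronor: reserves −33B, deposits −33B.
OMO purchase (from banks) 40.5 billion kronor: reserves +40.5B, deposits 0.
Asset sale (to non-banks) 63 billion kronor: reserves −63B, deposits −63B.
Totals: Δreserves = −55.5B, Δdeposits = −96B.
Δrequired reserves = 7% × −96B = −6.72B.
Δexcess reserves = Δreserves − Δrequired = −55.5B − (−6.72B) = -48.78 billion.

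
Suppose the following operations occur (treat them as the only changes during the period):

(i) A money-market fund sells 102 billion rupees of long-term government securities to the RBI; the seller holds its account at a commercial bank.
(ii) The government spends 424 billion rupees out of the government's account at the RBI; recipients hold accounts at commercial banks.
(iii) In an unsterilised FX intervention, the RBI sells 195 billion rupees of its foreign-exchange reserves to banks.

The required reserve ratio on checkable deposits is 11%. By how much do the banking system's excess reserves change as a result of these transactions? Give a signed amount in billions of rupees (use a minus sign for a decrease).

+273.14 billion

Asset purchase (from non-banks) 102 billion rupees: reserves +102B, deposits +102B.
Government spending 424 billion rupees: reserves +424B, deposits +424B.
FX sale 195 billion rupees: reserves −195B, deposits 0.
Totals: Δreserves = +331B, Δdeposits = +526B.
Δrequired reserves = 11% × +526B = +57.86B.
Δexcess reserves = Δreserves − Δrequired = +331B − (+57.86B) = +273.14 billion.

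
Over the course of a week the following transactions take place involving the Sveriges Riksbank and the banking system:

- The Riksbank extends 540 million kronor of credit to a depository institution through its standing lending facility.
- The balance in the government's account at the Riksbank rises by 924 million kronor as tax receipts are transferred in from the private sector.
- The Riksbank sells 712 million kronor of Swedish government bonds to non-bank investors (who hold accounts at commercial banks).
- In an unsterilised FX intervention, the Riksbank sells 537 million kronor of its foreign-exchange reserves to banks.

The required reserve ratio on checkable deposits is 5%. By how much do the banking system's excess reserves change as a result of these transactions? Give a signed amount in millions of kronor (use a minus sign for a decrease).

-1551.2 million

Discount-window loan 540 million kronor: reserves +540M, deposits 0.
Government account inflow 924 million kronor: reserves −924M, deposits −924M.
Asset sale (to non-banks) 712 million kronor: reserves −712M, deposits −712M.
FX sale 537 million kronor: reserves −537M, deposits 0.
Totals: Δreserves = −1633M, Δdeposits = −1636M.
Δrequired reserves = 5% × −1636M = −81.8M.
Δexcess reserves = Δreserves − Δrequired = −1633M − (−81.8M) = -1551.2 million.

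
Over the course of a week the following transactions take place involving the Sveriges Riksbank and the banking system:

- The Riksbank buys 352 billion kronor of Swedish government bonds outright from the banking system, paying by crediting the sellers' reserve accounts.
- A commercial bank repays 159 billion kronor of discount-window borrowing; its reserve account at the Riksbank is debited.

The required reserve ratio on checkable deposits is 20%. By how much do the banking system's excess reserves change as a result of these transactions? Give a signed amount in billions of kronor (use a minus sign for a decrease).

OMO purchase (from banks) 352 billion kronor: reserves +352B, deposits 0.
Discount-window repayment 159 billion kronor: reserves −159B, deposits 0.
Totals: Δreserves = +193B, Δdeposits = 0.
Δrequired reserves = 20% × 0 = 0.
Δexcess reserves = Δreserves − Δrequired = +193B − (0) = +193 billion.

+193 billion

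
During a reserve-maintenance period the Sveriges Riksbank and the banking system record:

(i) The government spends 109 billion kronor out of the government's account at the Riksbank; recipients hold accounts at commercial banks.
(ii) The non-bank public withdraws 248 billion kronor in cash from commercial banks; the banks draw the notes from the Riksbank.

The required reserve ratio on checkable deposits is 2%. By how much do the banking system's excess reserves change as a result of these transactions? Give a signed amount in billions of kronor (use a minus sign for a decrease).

Government spending 109 billion kronor: reserves +109B, deposits +109B.
Currency withdrawal 248 billion kronor: reserves −248B, deposits −248B.
Totals: Δreserves = −139B, Δdeposits = −139B.
Δrequired reserves = 2% × −139B = −2.78B.
Δexcess reserves = Δreserves − Δrequired = −139B − (−2.78B) = -136.22 billion.

-136.22 billion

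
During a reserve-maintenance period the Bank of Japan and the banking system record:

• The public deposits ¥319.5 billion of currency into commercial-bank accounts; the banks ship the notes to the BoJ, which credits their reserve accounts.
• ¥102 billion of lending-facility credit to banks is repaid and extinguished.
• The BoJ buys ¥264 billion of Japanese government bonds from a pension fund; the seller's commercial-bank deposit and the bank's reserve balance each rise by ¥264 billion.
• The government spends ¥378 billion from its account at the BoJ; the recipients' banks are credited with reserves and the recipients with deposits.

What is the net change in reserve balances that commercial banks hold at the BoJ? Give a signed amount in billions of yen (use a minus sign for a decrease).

+¥859.5 billion

Currency deposit ¥319.5 billion: returned notes are swapped for reserve credit → +¥319.5B.
Discount-window repayment ¥102 billion: repayment is debited from reserves → −¥102B.
Asset purchase (from non-banks) ¥264 billion: the BoJ pays by crediting reserve accounts → +¥264B.
Government spending ¥378 billion: government payments flow into bank reserve accounts → +¥378B.
Net: 319.5 − 102 + 264 + 378 = +¥859.5 billion.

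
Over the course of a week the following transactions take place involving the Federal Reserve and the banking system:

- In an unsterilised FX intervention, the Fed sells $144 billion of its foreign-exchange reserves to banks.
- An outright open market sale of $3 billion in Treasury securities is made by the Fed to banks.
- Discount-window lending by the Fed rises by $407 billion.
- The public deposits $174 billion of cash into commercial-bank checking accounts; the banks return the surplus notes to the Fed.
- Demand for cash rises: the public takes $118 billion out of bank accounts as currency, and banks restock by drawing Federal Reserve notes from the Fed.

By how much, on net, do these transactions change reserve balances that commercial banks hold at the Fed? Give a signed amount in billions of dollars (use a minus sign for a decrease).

+$316 billion

Fed balance sheet:
  Assets:      Securities −$3B, Loans to banks +$407B, Foreign assets −$144B
  Liabilities: Bank reserves +$316B, Currency in circulation −$56B
Commercial banking system:
  Assets:      Reserves at CB +$316B, Securities +$3B, Foreign assets +$144B
  Liabilities: Checkable deposits +$56B, Borrowings from CB +$407B
So the change in reserve balances that commercial banks hold at the Fed is +$316 billion.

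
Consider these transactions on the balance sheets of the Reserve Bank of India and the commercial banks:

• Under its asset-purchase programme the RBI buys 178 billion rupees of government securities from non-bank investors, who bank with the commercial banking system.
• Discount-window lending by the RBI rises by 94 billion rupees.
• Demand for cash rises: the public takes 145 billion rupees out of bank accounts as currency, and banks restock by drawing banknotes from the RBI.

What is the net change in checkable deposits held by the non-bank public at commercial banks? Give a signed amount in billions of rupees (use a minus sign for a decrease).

+33 billion

Asset purchase (from non-banks) 178 billion rupees: non-bank counterparties' bank balances rise → +178B.
Discount-window loan 94 billion rupees: the counterparty is a bank, so public deposits are unchanged → 0.
Currency withdrawal 145 billion rupees: non-bank counterparties' bank balances fall → −145B.
Net: 178 + 0 − 145 = +33 billion.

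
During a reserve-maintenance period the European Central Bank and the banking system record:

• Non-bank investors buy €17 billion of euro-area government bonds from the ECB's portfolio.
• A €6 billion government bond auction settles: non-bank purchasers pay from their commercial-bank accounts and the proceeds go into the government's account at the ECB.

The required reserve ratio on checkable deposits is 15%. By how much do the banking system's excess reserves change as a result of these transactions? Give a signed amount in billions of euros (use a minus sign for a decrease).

Asset sale (to non-banks) €17 billion: reserves −€17B, deposits −€17B.
Government account inflow €6 billion: reserves −€6B, deposits −€6B.
Totals: Δreserves = −€23B, Δdeposits = −€23B.
Δrequired reserves = 15% × −€23B = −€3.45B.
Δexcess reserves = Δreserves − Δrequired = −€23B − (−€3.45B) = -€19.55 billion.

-€19.55 billion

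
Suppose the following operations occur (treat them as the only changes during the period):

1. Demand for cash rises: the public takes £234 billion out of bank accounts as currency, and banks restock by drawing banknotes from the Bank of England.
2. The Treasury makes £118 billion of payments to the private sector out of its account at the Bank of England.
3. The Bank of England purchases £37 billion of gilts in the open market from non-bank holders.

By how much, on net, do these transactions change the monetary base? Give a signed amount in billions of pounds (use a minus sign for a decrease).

Currency withdrawal £234 billion: just a shift between currency and reserves — both are base money → 0.
Government spending £118 billion: a non-base liability converts back to reserves → +£118B.
Asset purchase (from non-banks) £37 billion: Bank of England balance sheet expands → +£37B.
Net: 0 + 118 + 37 = +£155 billion.

+£155 billion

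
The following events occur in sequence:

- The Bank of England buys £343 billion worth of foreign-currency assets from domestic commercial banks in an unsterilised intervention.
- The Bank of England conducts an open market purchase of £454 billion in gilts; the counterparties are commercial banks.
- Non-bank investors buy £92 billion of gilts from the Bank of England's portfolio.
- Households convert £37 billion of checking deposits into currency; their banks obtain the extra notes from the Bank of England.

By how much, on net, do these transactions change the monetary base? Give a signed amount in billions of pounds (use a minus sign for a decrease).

FX purchase £343 billion: Bank of England balance sheet expands → +£343B.
OMO purchase (from banks) £454 billion: Bank of England balance sheet expands → +£454B.
Asset sale (to non-banks) £92 billion: Bank of England balance sheet contracts → −£92B.
Currency withdrawal £37 billion: just a shift between currency and reserves — both are base money → 0.
Net: 343 + 454 − 92 + 0 = +£705 billion.

+£705 billion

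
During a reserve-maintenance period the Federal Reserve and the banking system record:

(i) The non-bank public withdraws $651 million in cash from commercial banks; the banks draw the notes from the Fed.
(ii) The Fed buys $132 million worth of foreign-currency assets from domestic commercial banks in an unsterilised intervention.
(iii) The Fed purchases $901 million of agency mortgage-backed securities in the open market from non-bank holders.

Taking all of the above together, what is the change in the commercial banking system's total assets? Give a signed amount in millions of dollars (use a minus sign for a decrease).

Fed balance sheet:
  Assets:      Securities +$901M, Foreign assets +$132M
  Liabilities: Bank reserves +$382M, Currency in circulation +$651M
Commercial banking system:
  Assets:      Reserves at CB +$382M, Foreign assets −$132M
  Liabilities: Checkable deposits +$250M
Change in total bank assets = +$250 million.

+$250 million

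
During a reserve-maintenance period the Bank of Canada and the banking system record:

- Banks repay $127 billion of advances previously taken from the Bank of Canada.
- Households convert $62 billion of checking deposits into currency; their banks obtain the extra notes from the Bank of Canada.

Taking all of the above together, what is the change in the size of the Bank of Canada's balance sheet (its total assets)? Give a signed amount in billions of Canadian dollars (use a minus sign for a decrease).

-$127 billion

Discount-window repayment $127 billion: a Bank of Canada asset is shed → −$127B.
Currency withdrawal $62 billion: only the composition of liabilities changes → 0.
Net: −127 + 0 = -$127 billion.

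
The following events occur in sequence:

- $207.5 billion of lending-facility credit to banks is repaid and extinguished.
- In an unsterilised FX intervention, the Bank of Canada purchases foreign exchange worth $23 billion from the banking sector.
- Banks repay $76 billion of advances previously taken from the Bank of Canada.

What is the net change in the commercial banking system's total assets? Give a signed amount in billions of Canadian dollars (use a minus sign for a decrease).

-$283.5 billion

Discount-window repayment $207.5 billion: bank balance sheets shrink → −$207.5B.
FX purchase $23 billion: just an asset swap on bank balance sheets → 0.
Discount-window repayment $76 billion: bank balance sheets shrink → −$76B.
Net: −207.5 + 0 − 76 = -$283.5 billion.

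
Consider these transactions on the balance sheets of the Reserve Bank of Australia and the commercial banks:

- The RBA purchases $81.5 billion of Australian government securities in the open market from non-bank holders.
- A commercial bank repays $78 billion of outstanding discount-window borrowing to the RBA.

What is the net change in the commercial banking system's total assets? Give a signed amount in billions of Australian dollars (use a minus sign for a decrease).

RBA balance sheet:
  Assets:      Securities +$81.5B, Loans to banks −$78B
  Liabilities: Bank reserves +$3.5B
Commercial banking system:
  Assets:      Reserves at CB +$3.5B
  Liabilities: Checkable deposits +$81.5B, Borrowings from CB −$78B
Change in total bank assets = +$3.5 billion.

+$3.5 billion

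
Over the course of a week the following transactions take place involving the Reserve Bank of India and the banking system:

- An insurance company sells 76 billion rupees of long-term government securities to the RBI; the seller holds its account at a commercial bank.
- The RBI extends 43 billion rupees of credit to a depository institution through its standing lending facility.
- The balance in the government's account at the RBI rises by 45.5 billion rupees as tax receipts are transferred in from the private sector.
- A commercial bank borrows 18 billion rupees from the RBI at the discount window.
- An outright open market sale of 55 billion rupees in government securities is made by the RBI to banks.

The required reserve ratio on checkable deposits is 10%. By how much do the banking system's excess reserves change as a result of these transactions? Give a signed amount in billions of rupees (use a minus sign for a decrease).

+33.45 billion

Asset purchase (from non-banks) 76 billion rupees: reserves +76B, deposits +76B.
Discount-window loan 43 billion rupees: reserves +43B, deposits 0.
Government account inflow 45.5 billion rupees: reserves −45.5B, deposits −45.5B.
Discount-window loan 18 billion rupees: reserves +18B, deposits 0.
OMO sale (to banks) 55 billion rupees: reserves −55B, deposits 0.
Totals: Δreserves = +36.5B, Δdeposits = +30.5B.
Δrequired reserves = 10% × +30.5B = +3.05B.
Δexcess reserves = Δreserves − Δrequired = +36.5B − (+3.05B) = +33.45 billion.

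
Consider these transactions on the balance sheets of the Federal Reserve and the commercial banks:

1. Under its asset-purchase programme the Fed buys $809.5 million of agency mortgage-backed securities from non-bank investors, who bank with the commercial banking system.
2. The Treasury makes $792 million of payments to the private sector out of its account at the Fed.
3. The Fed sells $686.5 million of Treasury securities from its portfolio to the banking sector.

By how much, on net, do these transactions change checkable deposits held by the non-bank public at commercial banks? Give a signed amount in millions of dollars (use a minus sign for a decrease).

+$1601.5 million

Asset purchase (from non-banks) $809.5 million: non-bank counterparties' bank balances rise → +$809.5M.
Government spending $792 million: non-bank counterparties' bank balances rise → +$792M.
OMO sale (to banks) $686.5 million: the counterparty is a bank, so public deposits are unchanged → 0.
Net: 809.5 + 792 + 0 = +$1601.5 million.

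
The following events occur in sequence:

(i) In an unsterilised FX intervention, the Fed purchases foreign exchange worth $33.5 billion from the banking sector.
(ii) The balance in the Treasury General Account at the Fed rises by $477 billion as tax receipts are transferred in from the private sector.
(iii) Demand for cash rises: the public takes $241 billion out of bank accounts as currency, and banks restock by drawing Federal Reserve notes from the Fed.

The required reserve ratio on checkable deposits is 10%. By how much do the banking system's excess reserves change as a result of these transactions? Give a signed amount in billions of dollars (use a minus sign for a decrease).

FX purchase $33.5 billion: reserves +$33.5B, deposits 0.
Government account inflow $477 billion: reserves −$477B, deposits −$477B.
Currency withdrawal $241 billion: reserves −$241B, deposits −$241B.
Totals: Δreserves = −$684.5B, Δdeposits = −$718B.
Δrequired reserves = 10% × −$718B = −$71.8B.
Δexcess reserves = Δreserves − Δrequired = −$684.5B − (−$71.8B) = -$612.7 billion.

-$612.7 billion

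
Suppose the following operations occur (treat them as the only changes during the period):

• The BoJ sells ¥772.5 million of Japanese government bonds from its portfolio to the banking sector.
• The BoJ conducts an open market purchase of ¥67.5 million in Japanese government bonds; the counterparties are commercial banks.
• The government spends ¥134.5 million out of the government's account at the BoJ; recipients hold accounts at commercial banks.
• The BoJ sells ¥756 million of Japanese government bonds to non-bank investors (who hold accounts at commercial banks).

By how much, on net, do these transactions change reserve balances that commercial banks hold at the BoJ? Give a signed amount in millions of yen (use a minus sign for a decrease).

OMO sale (to banks) ¥772.5 million: the buying banks pay out of their reserve balances → −¥772.5M.
OMO purchase (from banks) ¥67.5 million: the BoJ pays by crediting reserve accounts → +¥67.5M.
Government spending ¥134.5 million: government payments flow into bank reserve accounts → +¥134.5M.
Asset sale (to non-banks) ¥756 million: the non-bank buyers' banks settle from reserves → −¥756M.
Net: −772.5 + 67.5 + 134.5 − 756 = -¥1326.5 million.

-¥1326.5 million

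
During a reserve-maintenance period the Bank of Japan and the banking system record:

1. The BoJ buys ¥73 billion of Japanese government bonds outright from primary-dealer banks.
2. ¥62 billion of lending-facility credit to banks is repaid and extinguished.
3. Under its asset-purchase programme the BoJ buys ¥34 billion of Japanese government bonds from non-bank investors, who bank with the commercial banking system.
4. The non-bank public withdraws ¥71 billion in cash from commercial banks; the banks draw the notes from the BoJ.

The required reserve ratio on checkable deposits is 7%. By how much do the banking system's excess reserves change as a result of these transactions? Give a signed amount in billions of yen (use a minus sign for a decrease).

-¥23.41 billion

OMO purchase (from banks) ¥73 billion: reserves +¥73B, deposits 0.
Discount-window repayment ¥62 billion: reserves −¥62B, deposits 0.
Asset purchase (from non-banks) ¥34 billion: reserves +¥34B, deposits +¥34B.
Currency withdrawal ¥71 billion: reserves −¥71B, deposits −¥71B.
Totals: Δreserves = −¥26B, Δdeposits = −¥37B.
Δrequired reserves = 7% × −¥37B = −¥2.59B.
Δexcess reserves = Δreserves − Δrequired = −¥26B − (−¥2.59B) = -¥23.41 billion.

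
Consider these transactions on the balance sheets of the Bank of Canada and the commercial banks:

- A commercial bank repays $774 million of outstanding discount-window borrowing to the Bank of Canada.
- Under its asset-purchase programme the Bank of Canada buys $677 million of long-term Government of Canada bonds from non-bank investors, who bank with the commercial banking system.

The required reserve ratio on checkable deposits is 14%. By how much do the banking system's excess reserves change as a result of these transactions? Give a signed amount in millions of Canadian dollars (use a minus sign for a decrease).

-$191.78 million

Discount-window repayment $774 million: reserves −$774M, deposits 0.
Asset purchase (from non-banks) $677 million: reserves +$677M, deposits +$677M.
Totals: Δreserves = −$97M, Δdeposits = +$677M.
Δrequired reserves = 14% × +$677M = +$94.78M.
Δexcess reserves = Δreserves − Δrequired = −$97M − (+$94.78M) = -$191.78 million.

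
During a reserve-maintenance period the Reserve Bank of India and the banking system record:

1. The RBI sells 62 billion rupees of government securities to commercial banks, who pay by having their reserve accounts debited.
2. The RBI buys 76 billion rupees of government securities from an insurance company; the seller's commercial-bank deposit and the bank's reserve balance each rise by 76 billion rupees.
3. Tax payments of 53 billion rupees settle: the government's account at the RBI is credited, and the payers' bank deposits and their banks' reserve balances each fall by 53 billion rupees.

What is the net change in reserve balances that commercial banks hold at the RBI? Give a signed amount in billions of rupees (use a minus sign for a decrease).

-39 billion

RBI balance sheet:
  Assets:      Securities +14B
  Liabilities: Bank reserves −39B, Government deposits +53B
Commercial banking system:
  Assets:      Reserves at CB −39B, Securities +62B
  Liabilities: Checkable deposits +23B
So the change in reserve balances that commercial banks hold at the RBI is -39 billion.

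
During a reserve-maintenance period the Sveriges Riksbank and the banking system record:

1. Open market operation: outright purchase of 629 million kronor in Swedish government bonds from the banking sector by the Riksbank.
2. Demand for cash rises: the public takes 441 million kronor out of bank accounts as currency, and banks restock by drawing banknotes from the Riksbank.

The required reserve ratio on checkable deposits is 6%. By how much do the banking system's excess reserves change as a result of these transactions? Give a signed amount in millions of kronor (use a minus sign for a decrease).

+214.46 million

OMO purchase (from banks) 629 million kronor: reserves +629M, deposits 0.
Currency withdrawal 441 million kronor: reserves −441M, deposits −441M.
Totals: Δreserves = +188M, Δdeposits = −441M.
Δrequired reserves = 6% × −441M = −26.46M.
Δexcess reserves = Δreserves − Δrequired = +188M − (−26.46M) = +214.46 million.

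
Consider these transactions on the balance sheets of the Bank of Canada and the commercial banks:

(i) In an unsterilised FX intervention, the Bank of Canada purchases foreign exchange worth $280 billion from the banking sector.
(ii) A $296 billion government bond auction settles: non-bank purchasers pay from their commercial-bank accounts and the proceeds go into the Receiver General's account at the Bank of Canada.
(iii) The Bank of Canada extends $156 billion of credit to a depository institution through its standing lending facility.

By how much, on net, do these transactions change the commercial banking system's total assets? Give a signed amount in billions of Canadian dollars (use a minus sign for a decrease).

-$140 billion

Bank of Canada balance sheet:
  Assets:      Loans to banks +$156B, Foreign assets +$280B
  Liabilities: Bank reserves +$140B, Government deposits +$296B
Commercial banking system:
  Assets:      Reserves at CB +$140B, Foreign assets −$280B
  Liabilities: Checkable deposits −$296B, Borrowings from CB +$156B
Change in total bank assets = -$140 billion.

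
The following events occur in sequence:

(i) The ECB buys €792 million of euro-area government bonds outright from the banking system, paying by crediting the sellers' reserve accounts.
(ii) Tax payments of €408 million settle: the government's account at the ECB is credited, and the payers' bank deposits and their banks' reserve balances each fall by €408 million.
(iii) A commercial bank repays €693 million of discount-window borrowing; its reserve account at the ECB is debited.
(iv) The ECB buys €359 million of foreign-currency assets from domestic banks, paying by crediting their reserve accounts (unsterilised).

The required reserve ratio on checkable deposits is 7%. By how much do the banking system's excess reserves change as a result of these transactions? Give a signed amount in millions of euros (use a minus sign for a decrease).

+€78.56 million

OMO purchase (from banks) €792 million: reserves +€792M, deposits 0.
Government account inflow €408 million: reserves −€408M, deposits −€408M.
Discount-window repayment €693 million: reserves −€693M, deposits 0.
FX purchase €359 million: reserves +€359M, deposits 0.
Totals: Δreserves = +€50M, Δdeposits = −€408M.
Δrequired reserves = 7% × −€408M = −€28.56M.
Δexcess reserves = Δreserves − Δrequired = +€50M − (−€28.56M) = +€78.56 million.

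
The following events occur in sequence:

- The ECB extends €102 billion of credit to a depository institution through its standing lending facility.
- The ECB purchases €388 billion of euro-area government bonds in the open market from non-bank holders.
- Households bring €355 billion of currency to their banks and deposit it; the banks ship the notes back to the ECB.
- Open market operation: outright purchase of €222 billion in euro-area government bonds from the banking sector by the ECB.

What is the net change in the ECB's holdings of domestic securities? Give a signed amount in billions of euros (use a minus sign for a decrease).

+€610 billion

Discount-window loan €102 billion: the ECB's securities portfolio is untouched → 0.
Asset purchase (from non-banks) €388 billion: securities added to the ECB's portfolio → +€388B.
Currency deposit €355 billion: the ECB's securities portfolio is untouched → 0.
OMO purchase (from banks) €222 billion: securities added to the ECB's portfolio → +€222B.
Net: 0 + 388 + 0 + 222 = +€610 billion.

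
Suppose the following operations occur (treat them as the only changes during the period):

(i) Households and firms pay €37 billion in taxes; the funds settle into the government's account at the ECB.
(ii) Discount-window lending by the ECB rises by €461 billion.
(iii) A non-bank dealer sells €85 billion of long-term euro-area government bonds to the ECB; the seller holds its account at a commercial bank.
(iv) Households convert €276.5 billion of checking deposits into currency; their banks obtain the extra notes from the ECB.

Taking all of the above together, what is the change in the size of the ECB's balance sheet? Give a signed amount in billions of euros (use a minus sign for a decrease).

+€546 billion

ECB balance sheet:
  Assets:      Securities +€85B, Loans to banks +€461B
  Liabilities: Bank reserves +€232.5B, Currency in circulation +€276.5B, Government deposits +€37B
Commercial banking system:
  Assets:      Reserves at CB +€232.5B
  Liabilities: Checkable deposits −€228.5B, Borrowings from CB +€461B
Change in total ECB assets = +€546 billion.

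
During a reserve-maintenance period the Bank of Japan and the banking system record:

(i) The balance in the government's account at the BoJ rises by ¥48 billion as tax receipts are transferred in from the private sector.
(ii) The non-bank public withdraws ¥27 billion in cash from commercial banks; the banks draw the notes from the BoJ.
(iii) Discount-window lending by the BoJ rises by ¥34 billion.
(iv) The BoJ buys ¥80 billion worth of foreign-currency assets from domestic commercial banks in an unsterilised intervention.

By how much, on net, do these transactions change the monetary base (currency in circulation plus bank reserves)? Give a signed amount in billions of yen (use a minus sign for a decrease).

BoJ balance sheet:
  Assets:      Loans to banks +¥34B, Foreign assets +¥80B
  Liabilities: Bank reserves +¥39B, Currency in circulation +¥27B, Government deposits +¥48B
Monetary base = currency + reserves: +¥27B + (+¥39B) = +¥66 billion.

+¥66 billion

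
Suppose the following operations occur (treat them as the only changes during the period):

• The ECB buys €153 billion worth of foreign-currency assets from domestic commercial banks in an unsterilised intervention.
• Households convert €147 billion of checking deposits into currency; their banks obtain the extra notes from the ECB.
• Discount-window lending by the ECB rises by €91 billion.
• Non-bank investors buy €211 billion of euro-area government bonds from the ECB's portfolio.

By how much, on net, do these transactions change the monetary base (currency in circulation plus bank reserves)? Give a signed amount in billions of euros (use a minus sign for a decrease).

FX purchase €153 billion: ECB balance sheet expands → +€153B.
Currency withdrawal €147 billion: just a shift between currency and reserves — both are base money → 0.
Discount-window loan €91 billion: ECB balance sheet expands → +€91B.
Asset sale (to non-banks) €211 billion: ECB balance sheet contracts → −€211B.
Net: 153 + 0 + 91 − 211 = +€33 billion.

+€33 billion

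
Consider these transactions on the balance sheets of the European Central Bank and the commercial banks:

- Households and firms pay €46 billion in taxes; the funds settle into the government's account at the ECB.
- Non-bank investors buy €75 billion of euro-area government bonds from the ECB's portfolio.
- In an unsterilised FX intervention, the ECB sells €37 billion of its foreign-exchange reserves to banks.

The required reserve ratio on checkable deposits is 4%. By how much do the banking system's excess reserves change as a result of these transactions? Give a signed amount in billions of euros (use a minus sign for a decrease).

Government account inflow €46 billion: reserves −€46B, deposits −€46B.
Asset sale (to non-banks) €75 billion: reserves −€75B, deposits −€75B.
FX sale €37 billion: reserves −€37B, deposits 0.
Totals: Δreserves = −€158B, Δdeposits = −€121B.
Δrequired reserves = 4% × −€121B = −€4.84B.
Δexcess reserves = Δreserves − Δrequired = −€158B − (−€4.84B) = -€153.16 billion.

-€153.16 billion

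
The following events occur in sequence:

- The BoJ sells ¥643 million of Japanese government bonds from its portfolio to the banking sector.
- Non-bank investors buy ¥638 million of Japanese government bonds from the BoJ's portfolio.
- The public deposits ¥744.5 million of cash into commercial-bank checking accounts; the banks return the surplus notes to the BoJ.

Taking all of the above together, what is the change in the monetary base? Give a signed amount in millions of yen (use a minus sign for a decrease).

-¥1281 million

BoJ balance sheet:
  Assets:      Securities −¥1281M
  Liabilities: Bank reserves −¥536.5M, Currency in circulation −¥744.5M
Commercial banking system:
  Assets:      Reserves at CB −¥536.5M, Securities +¥643M
  Liabilities: Checkable deposits +¥106.5M
Monetary base = currency + reserves: −¥744.5M + (−¥536.5M) = -¥1281 million.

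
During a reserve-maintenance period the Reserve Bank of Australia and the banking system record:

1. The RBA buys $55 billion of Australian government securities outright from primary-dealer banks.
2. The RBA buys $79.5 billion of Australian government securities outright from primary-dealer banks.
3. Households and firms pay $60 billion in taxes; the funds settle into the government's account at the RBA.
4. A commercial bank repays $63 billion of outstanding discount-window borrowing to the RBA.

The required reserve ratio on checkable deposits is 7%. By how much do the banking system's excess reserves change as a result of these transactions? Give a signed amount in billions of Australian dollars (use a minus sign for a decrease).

OMO purchase (from banks) $55 billion: reserves +$55B, deposits 0.
OMO purchase (from banks) $79.5 billion: reserves +$79.5B, deposits 0.
Government account inflow $60 billion: reserves −$60B, deposits −$60B.
Discount-window repayment $63 billion: reserves −$63B, deposits 0.
Totals: Δreserves = +$11.5B, Δdeposits = −$60B.
Δrequired reserves = 7% × −$60B = −$4.2B.
Δexcess reserves = Δreserves − Δrequired = +$11.5B − (−$4.2B) = +$15.7 billion.

+$15.7 billion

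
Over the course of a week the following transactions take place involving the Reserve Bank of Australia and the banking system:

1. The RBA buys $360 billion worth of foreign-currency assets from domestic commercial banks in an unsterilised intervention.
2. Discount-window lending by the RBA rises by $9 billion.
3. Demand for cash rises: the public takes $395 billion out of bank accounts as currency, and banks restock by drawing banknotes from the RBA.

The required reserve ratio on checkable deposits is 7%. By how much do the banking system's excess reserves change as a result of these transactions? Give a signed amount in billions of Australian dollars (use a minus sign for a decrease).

+$1.65 billion

FX purchase $360 billion: reserves +$360B, deposits 0.
Discount-window loan $9 billion: reserves +$9B, deposits 0.
Currency withdrawal $395 billion: reserves −$395B, deposits −$395B.
Totals: Δreserves = −$26B, Δdeposits = −$395B.
Δrequired reserves = 7% × −$395B = −$27.65B.
Δexcess reserves = Δreserves − Δrequired = −$26B − (−$27.65B) = +$1.65 billion.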